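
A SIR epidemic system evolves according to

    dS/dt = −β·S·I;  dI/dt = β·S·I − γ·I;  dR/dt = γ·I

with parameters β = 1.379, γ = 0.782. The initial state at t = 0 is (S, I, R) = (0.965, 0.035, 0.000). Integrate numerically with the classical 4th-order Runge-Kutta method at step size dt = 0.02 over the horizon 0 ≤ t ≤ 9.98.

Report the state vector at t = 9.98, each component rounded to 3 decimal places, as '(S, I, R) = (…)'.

(S, I, R) = (0.294, 0.032, 0.674)

t=0.000: state=(0.965, 0.035, 0.000)
step 1 (dt=0.02): k1=(-0.047, 0.019, 0.027), k2=(-0.047, 0.019, 0.028), k3=(-0.047, 0.019, 0.028), k4=(-0.047, 0.019, 0.028); state += dt/6·(k1+2k2+2k3+k4)
t=0.020: state=(0.964, 0.035, 0.001)
t=0.040: state=(0.963, 0.036, 0.001)
t=0.060: state=(0.962, 0.036, 0.002)
continuing one RK4 step at a time; state shown every 25 steps (Δt=0.5):
t=0.500: state=(0.939, 0.046, 0.016)
t=1.000: state=(0.906, 0.058, 0.036)
t=1.500: state=(0.866, 0.073, 0.062)
t=2.000: state=(0.819, 0.088, 0.093)
t=2.500: state=(0.767, 0.103, 0.130)
t=3.000: state=(0.711, 0.116, 0.173)
t=3.500: state=(0.654, 0.125, 0.220)
t=4.000: state=(0.599, 0.131, 0.271)
t=4.500: state=(0.547, 0.131, 0.322)
t=5.000: state=(0.500, 0.127, 0.372)
t=5.500: state=(0.459, 0.120, 0.421)
t=6.000: state=(0.424, 0.110, 0.466)
t=6.500: state=(0.395, 0.098, 0.506)
t=7.000: state=(0.371, 0.087, 0.543)
t=7.500: state=(0.350, 0.075, 0.574)
t=8.000: state=(0.334, 0.064, 0.602)
t=8.500: state=(0.321, 0.055, 0.625)
t=9.000: state=(0.310, 0.046, 0.644)
t=9.500: state=(0.301, 0.038, 0.661)
t=9.980: state=(0.294, 0.032, 0.674)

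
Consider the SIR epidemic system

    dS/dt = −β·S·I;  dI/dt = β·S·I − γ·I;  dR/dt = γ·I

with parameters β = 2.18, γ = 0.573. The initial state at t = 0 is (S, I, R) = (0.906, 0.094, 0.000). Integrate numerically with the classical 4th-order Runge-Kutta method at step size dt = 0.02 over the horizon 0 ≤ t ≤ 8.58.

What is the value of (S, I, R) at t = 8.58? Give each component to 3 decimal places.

t=0.000: state=(0.906, 0.094, 0.000)
step 1 (dt=0.02): k1=(-0.186, 0.132, 0.054), k2=(-0.188, 0.133, 0.055), k3=(-0.188, 0.133, 0.055), k4=(-0.190, 0.135, 0.055); state += dt/6·(k1+2k2+2k3+k4)
t=0.020: state=(0.902, 0.097, 0.001)
t=0.040: state=(0.898, 0.099, 0.002)
t=0.060: state=(0.894, 0.102, 0.003)
continuing one RK4 step at a time; state shown every 25 steps (Δt=0.5):
t=0.500: state=(0.784, 0.178, 0.038)
t=1.000: state=(0.609, 0.287, 0.105)
t=1.500: state=(0.422, 0.377, 0.201)
t=2.000: state=(0.273, 0.412, 0.315)
t=2.500: state=(0.175, 0.393, 0.431)
t=3.000: state=(0.117, 0.345, 0.538)
t=3.500: state=(0.083, 0.289, 0.628)
t=4.000: state=(0.062, 0.234, 0.703)
t=4.500: state=(0.050, 0.187, 0.763)
t=5.000: state=(0.041, 0.147, 0.811)
t=5.500: state=(0.036, 0.115, 0.849)
t=6.000: state=(0.032, 0.090, 0.878)
t=6.500: state=(0.029, 0.070, 0.901)
t=7.000: state=(0.028, 0.054, 0.918)
t=7.500: state=(0.026, 0.042, 0.932)
t=8.000: state=(0.025, 0.032, 0.943)
t=8.500: state=(0.024, 0.025, 0.951)
t=8.580: state=(0.024, 0.024, 0.952)

(S, I, R) = (0.024, 0.024, 0.952)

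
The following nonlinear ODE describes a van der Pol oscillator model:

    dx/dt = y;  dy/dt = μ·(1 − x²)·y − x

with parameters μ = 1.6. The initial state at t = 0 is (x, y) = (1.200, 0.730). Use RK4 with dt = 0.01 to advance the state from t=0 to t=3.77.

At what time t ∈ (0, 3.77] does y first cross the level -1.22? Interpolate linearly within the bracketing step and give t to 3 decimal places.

t = 1.595

t=0.000: state=(1.200, 0.730)
step 1 (dt=0.01): k1=(0.730, -1.714), k2=(0.721, -1.722), k3=(0.721, -1.721), k4=(0.713, -1.729); state += dt/6·(k1+2k2+2k3+k4)
t=0.010: state=(1.207, 0.713)
t=0.020: state=(1.214, 0.695)
t=0.030: state=(1.221, 0.678)
continuing one RK4 step at a time; state shown every 20 steps (Δt=0.2):
t=0.200: state=(1.311, 0.376)
t=0.400: state=(1.353, 0.056)
t=0.600: state=(1.338, -0.194)
t=0.800: state=(1.279, -0.389)
t=1.000: state=(1.184, -0.558)
t=1.200: state=(1.055, -0.730)
t=1.400: state=(0.889, -0.939)
t=1.590: state=(0.687, -1.211)
next step: t=1.600: state=(0.674, -1.229) — y has crossed -1.22
linear interpolation between t=1.590 (-1.21127) and t=1.600 (-1.22855) → t≈1.595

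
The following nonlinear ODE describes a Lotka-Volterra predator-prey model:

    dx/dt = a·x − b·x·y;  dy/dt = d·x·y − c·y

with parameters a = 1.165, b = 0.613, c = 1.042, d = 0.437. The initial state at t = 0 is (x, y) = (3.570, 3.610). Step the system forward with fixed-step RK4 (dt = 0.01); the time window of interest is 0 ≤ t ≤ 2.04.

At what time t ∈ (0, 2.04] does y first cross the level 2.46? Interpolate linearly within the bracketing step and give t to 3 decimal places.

t=0.000: state=(3.570, 3.610)
step 1 (dt=0.01): k1=(-3.741, 1.870), k2=(-3.742, 1.846), k3=(-3.742, 1.845), k4=(-3.742, 1.821); state += dt/6·(k1+2k2+2k3+k4)
t=0.010: state=(3.533, 3.628)
t=0.020: state=(3.495, 3.646)
t=0.030: state=(3.458, 3.664)
continuing one RK4 step at a time; state shown every 10 steps (Δt=0.1):
t=0.100: state=(3.198, 3.771)
t=0.200: state=(2.842, 3.877)
t=0.300: state=(2.513, 3.926)
t=0.400: state=(2.219, 3.923)
t=0.500: state=(1.963, 3.872)
t=0.600: state=(1.744, 3.783)
t=0.700: state=(1.559, 3.663)
t=0.800: state=(1.406, 3.521)
t=0.900: state=(1.279, 3.364)
t=1.000: state=(1.175, 3.198)
t=1.100: state=(1.091, 3.028)
t=1.200: state=(1.023, 2.857)
t=1.300: state=(0.970, 2.689)
t=1.400: state=(0.929, 2.525)
t=1.440: state=(0.916, 2.461)
next step: t=1.450: state=(0.912, 2.446) — y has crossed 2.46
linear interpolation between t=1.440 (2.46131) and t=1.450 (2.44555) → t≈1.441

t = 1.441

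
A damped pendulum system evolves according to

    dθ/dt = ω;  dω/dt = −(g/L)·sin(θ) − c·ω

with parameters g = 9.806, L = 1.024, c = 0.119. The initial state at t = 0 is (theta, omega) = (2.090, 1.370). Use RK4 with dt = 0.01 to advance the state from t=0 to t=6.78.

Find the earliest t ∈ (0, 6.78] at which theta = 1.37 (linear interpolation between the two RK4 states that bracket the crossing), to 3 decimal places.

t=0.000: state=(2.090, 1.370)
step 1 (dt=0.01): k1=(1.370, -8.477), k2=(1.328, -8.439), k3=(1.328, -8.440), k4=(1.286, -8.403); state += dt/6·(k1+2k2+2k3+k4)
t=0.010: state=(2.103, 1.286)
t=0.020: state=(2.116, 1.202)
t=0.030: state=(2.127, 1.119)
continuing one RK4 step at a time; state shown every 25 steps (Δt=0.25):
t=0.250: state=(2.182, -0.608)
t=0.500: state=(1.775, -2.699)
t=0.620: state=(1.386, -3.794)
next step: t=0.630: state=(1.347, -3.883) — theta has crossed 1.37
linear interpolation between t=0.620 (1.38578) and t=0.630 (1.34740) → t≈0.624

t = 0.624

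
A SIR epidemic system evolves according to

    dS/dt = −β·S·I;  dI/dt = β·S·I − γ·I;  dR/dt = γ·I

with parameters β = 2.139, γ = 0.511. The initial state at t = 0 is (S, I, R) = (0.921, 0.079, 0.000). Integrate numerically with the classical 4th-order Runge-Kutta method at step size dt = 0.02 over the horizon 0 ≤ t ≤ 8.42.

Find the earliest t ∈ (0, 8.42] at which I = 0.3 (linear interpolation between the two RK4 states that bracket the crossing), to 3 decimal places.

t=0.000: state=(0.921, 0.079, 0.000)
step 1 (dt=0.02): k1=(-0.156, 0.115, 0.040), k2=(-0.158, 0.117, 0.041), k3=(-0.158, 0.117, 0.041), k4=(-0.160, 0.118, 0.042); state += dt/6·(k1+2k2+2k3+k4)
t=0.020: state=(0.918, 0.081, 0.001)
t=0.040: state=(0.915, 0.084, 0.002)
t=0.060: state=(0.911, 0.086, 0.003)
continuing one RK4 step at a time; state shown every 25 steps (Δt=0.5):
t=0.500: state=(0.815, 0.156, 0.029)
t=1.000: state=(0.652, 0.265, 0.082)
t=1.140: state=(0.599, 0.298, 0.103)
next step: t=1.160: state=(0.592, 0.303, 0.106) — I has crossed 0.3
linear interpolation between t=1.140 (0.29801) and t=1.160 (0.30259) → t≈1.149

t = 1.149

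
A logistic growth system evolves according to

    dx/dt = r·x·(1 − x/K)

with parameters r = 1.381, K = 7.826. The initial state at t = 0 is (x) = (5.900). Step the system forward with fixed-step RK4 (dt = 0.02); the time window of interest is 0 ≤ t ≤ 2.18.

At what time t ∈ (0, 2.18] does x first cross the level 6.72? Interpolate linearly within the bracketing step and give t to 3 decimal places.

t=0.000: state=(5.900)
step 1 (dt=0.02): k1=(2.005), k2=(1.991), k3=(1.991), k4=(1.977); state += dt/6·(k1+2k2+2k3+k4)
t=0.020: state=(5.940)
t=0.040: state=(5.979)
t=0.060: state=(6.018)
continuing one RK4 step at a time; state shown every 5 steps (Δt=0.1):
t=0.100: state=(6.093)
t=0.200: state=(6.273)
t=0.300: state=(6.437)
t=0.400: state=(6.588)
t=0.480: state=(6.699)
next step: t=0.500: state=(6.725) — x has crossed 6.72
linear interpolation between t=0.480 (6.69899) and t=0.500 (6.72537) → t≈0.496

t = 0.496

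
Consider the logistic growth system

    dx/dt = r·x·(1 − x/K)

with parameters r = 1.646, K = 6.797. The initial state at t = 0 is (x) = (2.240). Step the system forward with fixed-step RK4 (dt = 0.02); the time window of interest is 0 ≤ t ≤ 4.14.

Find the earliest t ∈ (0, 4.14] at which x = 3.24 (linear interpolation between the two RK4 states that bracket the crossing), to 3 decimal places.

t=0.000: state=(2.240)
step 1 (dt=0.02): k1=(2.472), k2=(2.486), k3=(2.486), k4=(2.499); state += dt/6·(k1+2k2+2k3+k4)
t=0.020: state=(2.290)
t=0.040: state=(2.340)
t=0.060: state=(2.391)
continuing one RK4 step at a time; state shown every 10 steps (Δt=0.2):
t=0.200: state=(2.759)
t=0.360: state=(3.199)
next step: t=0.380: state=(3.255) — x has crossed 3.24
linear interpolation between t=0.360 (3.19885) and t=0.380 (3.25464) → t≈0.375

t = 0.375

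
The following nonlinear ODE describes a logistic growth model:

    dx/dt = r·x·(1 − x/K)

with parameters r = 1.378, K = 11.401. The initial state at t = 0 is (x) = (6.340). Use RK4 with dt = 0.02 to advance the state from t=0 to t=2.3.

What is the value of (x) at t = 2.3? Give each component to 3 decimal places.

t=0.000: state=(6.340)
step 1 (dt=0.02): k1=(3.878), k2=(3.872), k3=(3.872), k4=(3.866); state += dt/6·(k1+2k2+2k3+k4)
t=0.020: state=(6.417)
t=0.040: state=(6.495)
t=0.060: state=(6.571)
continuing one RK4 step at a time; state shown every 5 steps (Δt=0.1):
t=0.100: state=(6.724)
t=0.200: state=(7.099)
t=0.300: state=(7.462)
t=0.400: state=(7.809)
t=0.500: state=(8.139)
t=0.600: state=(8.450)
t=0.700: state=(8.741)
t=0.800: state=(9.012)
t=0.900: state=(9.262)
t=1.000: state=(9.491)
t=1.100: state=(9.700)
t=1.200: state=(9.890)
t=1.300: state=(10.062)
t=1.400: state=(10.216)
t=1.500: state=(10.355)
t=1.600: state=(10.479)
t=1.700: state=(10.589)
t=1.800: state=(10.687)
t=1.900: state=(10.774)
t=2.000: state=(10.851)
t=2.100: state=(10.918)
t=2.200: state=(10.978)
t=2.300: state=(11.031)

(x) = (11.031)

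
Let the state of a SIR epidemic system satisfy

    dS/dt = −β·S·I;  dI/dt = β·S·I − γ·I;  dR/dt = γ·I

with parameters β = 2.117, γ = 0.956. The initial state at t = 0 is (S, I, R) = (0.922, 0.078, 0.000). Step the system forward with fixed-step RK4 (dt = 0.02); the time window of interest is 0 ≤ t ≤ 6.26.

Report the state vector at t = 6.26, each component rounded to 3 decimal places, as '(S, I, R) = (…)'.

(S, I, R) = (0.151, 0.032, 0.817)

t=0.000: state=(0.922, 0.078, 0.000)
step 1 (dt=0.02): k1=(-0.152, 0.078, 0.075), k2=(-0.154, 0.078, 0.075), k3=(-0.154, 0.078, 0.075), k4=(-0.155, 0.079, 0.076); state += dt/6·(k1+2k2+2k3+k4)
t=0.020: state=(0.919, 0.080, 0.002)
t=0.040: state=(0.916, 0.081, 0.003)
t=0.060: state=(0.913, 0.083, 0.005)
continuing one RK4 step at a time; state shown every 25 steps (Δt=0.5):
t=0.500: state=(0.830, 0.123, 0.048)
t=1.000: state=(0.710, 0.172, 0.118)
t=1.500: state=(0.579, 0.211, 0.210)
t=2.000: state=(0.458, 0.226, 0.316)
t=2.500: state=(0.362, 0.216, 0.422)
t=3.000: state=(0.292, 0.189, 0.519)
t=3.500: state=(0.243, 0.155, 0.602)
t=4.000: state=(0.210, 0.122, 0.668)
t=4.500: state=(0.188, 0.093, 0.719)
t=5.000: state=(0.172, 0.070, 0.758)
t=5.500: state=(0.161, 0.052, 0.787)
t=6.000: state=(0.154, 0.038, 0.808)
t=6.260: state=(0.151, 0.032, 0.817)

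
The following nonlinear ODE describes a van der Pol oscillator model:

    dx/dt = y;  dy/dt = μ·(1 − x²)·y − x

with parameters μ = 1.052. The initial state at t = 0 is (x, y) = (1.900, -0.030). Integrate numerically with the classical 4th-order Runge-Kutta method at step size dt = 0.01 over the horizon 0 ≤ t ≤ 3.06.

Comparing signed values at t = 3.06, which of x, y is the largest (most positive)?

largest component: y

t=0.000: state=(1.900, -0.030)
step 1 (dt=0.01): k1=(-0.030, -1.818), k2=(-0.039, -1.793), k3=(-0.039, -1.793), k4=(-0.048, -1.768); state += dt/6·(k1+2k2+2k3+k4)
t=0.010: state=(1.900, -0.048)
t=0.020: state=(1.899, -0.065)
t=0.030: state=(1.898, -0.082)
continuing one RK4 step at a time; state shown every 10 steps (Δt=0.1):
t=0.100: state=(1.889, -0.189)
t=0.200: state=(1.864, -0.310)
t=0.300: state=(1.828, -0.404)
t=0.400: state=(1.783, -0.479)
t=0.500: state=(1.732, -0.542)
t=0.600: state=(1.675, -0.599)
t=0.700: state=(1.613, -0.651)
t=0.800: state=(1.545, -0.703)
t=0.900: state=(1.472, -0.756)
t=1.000: state=(1.394, -0.812)
t=1.100: state=(1.309, -0.874)
t=1.200: state=(1.219, -0.943)
t=1.300: state=(1.121, -1.022)
t=1.400: state=(1.014, -1.113)
t=1.500: state=(0.897, -1.219)
t=1.600: state=(0.769, -1.344)
t=1.700: state=(0.628, -1.490)
t=1.800: state=(0.471, -1.660)
t=1.900: state=(0.295, -1.856)
t=2.000: state=(0.099, -2.073)
t=2.100: state=(-0.120, -2.302)
t=2.200: state=(-0.361, -2.516)
t=2.300: state=(-0.621, -2.673)
t=2.400: state=(-0.892, -2.717)
t=2.500: state=(-1.159, -2.598)
t=2.600: state=(-1.406, -2.301)
t=2.700: state=(-1.615, -1.867)
t=2.800: state=(-1.777, -1.376)
t=2.900: state=(-1.891, -0.909)
t=3.000: state=(-1.961, -0.515)
t=3.060: state=(-1.986, -0.321)
compare at T: x=-1.986, y=-0.321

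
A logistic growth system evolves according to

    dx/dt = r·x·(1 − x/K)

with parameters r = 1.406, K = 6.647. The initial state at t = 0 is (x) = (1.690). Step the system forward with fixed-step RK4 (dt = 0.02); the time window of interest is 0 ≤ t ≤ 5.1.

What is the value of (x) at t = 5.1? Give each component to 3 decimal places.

(x) = (6.632)

t=0.000: state=(1.690)
step 1 (dt=0.02): k1=(1.772), k2=(1.784), k3=(1.784), k4=(1.796); state += dt/6·(k1+2k2+2k3+k4)
t=0.020: state=(1.726)
t=0.040: state=(1.762)
t=0.060: state=(1.799)
continuing one RK4 step at a time; state shown every 10 steps (Δt=0.2):
t=0.200: state=(2.068)
t=0.400: state=(2.488)
t=0.600: state=(2.939)
t=0.800: state=(3.404)
t=1.000: state=(3.867)
t=1.200: state=(4.309)
t=1.400: state=(4.715)
t=1.600: state=(5.077)
t=1.800: state=(5.389)
t=2.000: state=(5.651)
t=2.200: state=(5.867)
t=2.400: state=(6.040)
t=2.600: state=(6.179)
t=2.800: state=(6.287)
t=3.000: state=(6.372)
t=3.200: state=(6.437)
t=3.400: state=(6.487)
t=3.600: state=(6.526)
t=3.800: state=(6.555)
t=4.000: state=(6.577)
t=4.200: state=(6.594)
t=4.400: state=(6.607)
t=4.600: state=(6.617)
t=4.800: state=(6.624)
t=5.000: state=(6.630)
t=5.100: state=(6.632)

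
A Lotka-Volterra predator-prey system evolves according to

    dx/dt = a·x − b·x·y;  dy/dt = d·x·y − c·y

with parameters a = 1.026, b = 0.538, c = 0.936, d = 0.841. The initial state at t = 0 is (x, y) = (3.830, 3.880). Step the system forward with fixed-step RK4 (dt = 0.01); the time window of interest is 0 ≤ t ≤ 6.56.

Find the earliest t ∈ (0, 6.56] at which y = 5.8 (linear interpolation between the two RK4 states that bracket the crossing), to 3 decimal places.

t = 0.219

t=0.000: state=(3.830, 3.880)
step 1 (dt=0.01): k1=(-4.065, 8.866), k2=(-4.135, 8.900), k3=(-4.135, 8.899), k4=(-4.203, 8.931); state += dt/6·(k1+2k2+2k3+k4)
t=0.010: state=(3.789, 3.969)
t=0.020: state=(3.746, 4.059)
t=0.030: state=(3.702, 4.149)
t=0.210: state=(2.755, 5.731)
next step: t=0.220: state=(2.699, 5.809) — y has crossed 5.8
linear interpolation between t=0.210 (5.73067) and t=0.220 (5.80899) → t≈0.219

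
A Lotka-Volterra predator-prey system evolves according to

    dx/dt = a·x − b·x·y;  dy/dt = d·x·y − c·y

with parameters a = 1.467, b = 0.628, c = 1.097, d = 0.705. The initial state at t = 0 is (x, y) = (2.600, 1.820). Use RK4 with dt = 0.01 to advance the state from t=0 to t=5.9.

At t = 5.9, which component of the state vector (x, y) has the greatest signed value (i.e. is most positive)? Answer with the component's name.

largest component: y

t=0.000: state=(2.600, 1.820)
step 1 (dt=0.01): k1=(0.843, 1.340), k2=(0.833, 1.350), k3=(0.833, 1.350), k4=(0.823, 1.360); state += dt/6·(k1+2k2+2k3+k4)
t=0.010: state=(2.608, 1.833)
t=0.020: state=(2.616, 1.847)
t=0.030: state=(2.624, 1.861)
continuing one RK4 step at a time; state shown every 20 steps (Δt=0.2):
t=0.200: state=(2.723, 2.129)
t=0.400: state=(2.730, 2.515)
t=0.600: state=(2.598, 2.945)
t=0.800: state=(2.344, 3.355)
t=1.000: state=(2.020, 3.666)
t=1.200: state=(1.689, 3.823)
t=1.400: state=(1.400, 3.814)
t=1.600: state=(1.172, 3.669)
t=1.800: state=(1.005, 3.433)
t=2.000: state=(0.892, 3.149)
t=2.200: state=(0.820, 2.852)
t=2.400: state=(0.783, 2.563)
t=2.600: state=(0.774, 2.296)
t=2.800: state=(0.790, 2.058)
t=3.000: state=(0.829, 1.852)
t=3.200: state=(0.891, 1.678)
t=3.400: state=(0.976, 1.537)
t=3.600: state=(1.087, 1.427)
t=3.800: state=(1.225, 1.348)
t=4.000: state=(1.392, 1.302)
t=4.200: state=(1.587, 1.289)
t=4.400: state=(1.807, 1.314)
t=4.600: state=(2.047, 1.385)
t=4.800: state=(2.290, 1.510)
t=5.000: state=(2.512, 1.702)
t=5.200: state=(2.677, 1.972)
t=5.400: state=(2.743, 2.323)
t=5.600: state=(2.678, 2.739)
t=5.800: state=(2.478, 3.168)
t=5.900: state=(2.337, 3.364)
compare at T: x=2.337, y=3.364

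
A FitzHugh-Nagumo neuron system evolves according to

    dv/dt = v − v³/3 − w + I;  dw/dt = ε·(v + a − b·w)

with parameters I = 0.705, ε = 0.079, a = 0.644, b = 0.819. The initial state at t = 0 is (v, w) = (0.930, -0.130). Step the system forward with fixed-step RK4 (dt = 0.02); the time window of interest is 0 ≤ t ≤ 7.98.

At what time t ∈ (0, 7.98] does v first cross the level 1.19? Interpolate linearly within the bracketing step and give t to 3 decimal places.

t=0.000: state=(0.930, -0.130)
step 1 (dt=0.02): k1=(1.497, 0.133), k2=(1.497, 0.134), k3=(1.497, 0.134), k4=(1.497, 0.135); state += dt/6·(k1+2k2+2k3+k4)
t=0.020: state=(0.960, -0.127)
t=0.040: state=(0.990, -0.125)
t=0.060: state=(1.020, -0.122)
t=0.160: state=(1.167, -0.107)
next step: t=0.180: state=(1.196, -0.104) — v has crossed 1.19
linear interpolation between t=0.160 (1.16731) and t=0.180 (1.19616) → t≈0.176

t = 0.176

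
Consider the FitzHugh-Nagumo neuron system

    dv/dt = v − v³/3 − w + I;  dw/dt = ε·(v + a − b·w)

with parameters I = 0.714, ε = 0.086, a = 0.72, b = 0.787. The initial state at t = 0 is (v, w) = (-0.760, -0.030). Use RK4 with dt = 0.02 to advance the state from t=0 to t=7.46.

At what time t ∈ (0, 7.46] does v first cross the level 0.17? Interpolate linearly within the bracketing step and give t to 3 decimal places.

t = 2.739

t=0.000: state=(-0.760, -0.030)
step 1 (dt=0.02): k1=(0.130, -0.001), k2=(0.131, -0.001), k3=(0.131, -0.001), k4=(0.131, -0.001); state += dt/6·(k1+2k2+2k3+k4)
t=0.020: state=(-0.757, -0.030)
t=0.040: state=(-0.755, -0.030)
t=0.060: state=(-0.752, -0.030)
continuing one RK4 step at a time; state shown every 25 steps (Δt=0.5):
t=0.500: state=(-0.687, -0.029)
t=1.000: state=(-0.593, -0.025)
t=1.500: state=(-0.466, -0.016)
t=2.000: state=(-0.286, -0.001)
t=2.500: state=(-0.012, 0.023)
t=2.720: state=(0.154, 0.037)
next step: t=2.740: state=(0.171, 0.038) — v has crossed 0.17
linear interpolation between t=2.720 (0.15388) and t=2.740 (0.17062) → t≈2.739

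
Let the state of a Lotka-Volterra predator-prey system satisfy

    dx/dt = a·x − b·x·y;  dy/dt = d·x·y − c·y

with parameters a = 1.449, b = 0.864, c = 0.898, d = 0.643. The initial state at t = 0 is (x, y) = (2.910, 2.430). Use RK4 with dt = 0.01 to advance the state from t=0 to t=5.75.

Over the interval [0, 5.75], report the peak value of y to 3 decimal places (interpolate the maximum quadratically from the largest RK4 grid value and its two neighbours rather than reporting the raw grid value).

max y = 3.313

t=0.000: state=(2.910, 2.430)
step 1 (dt=0.01): k1=(-1.893, 2.365), k2=(-1.916, 2.361), k3=(-1.916, 2.361), k4=(-1.940, 2.357); state += dt/6·(k1+2k2+2k3+k4)
t=0.010: state=(2.891, 2.454)
t=0.020: state=(2.871, 2.477)
t=0.030: state=(2.851, 2.501)
continuing one RK4 step at a time; state shown every 20 steps (Δt=0.2):
t=0.200: state=(2.457, 2.871)
t=0.400: state=(1.941, 3.183)
t=0.600: state=(1.476, 3.310)
t=0.800: state=(1.115, 3.263)
t=1.000: state=(0.859, 3.093)
t=1.200: state=(0.686, 2.852)
t=1.400: state=(0.573, 2.583)
t=1.600: state=(0.502, 2.312)
t=1.800: state=(0.460, 2.054)
t=2.000: state=(0.440, 1.819)
t=2.200: state=(0.437, 1.608)
t=2.400: state=(0.450, 1.422)
t=2.600: state=(0.477, 1.261)
t=2.800: state=(0.519, 1.123)
t=3.000: state=(0.577, 1.007)
t=3.200: state=(0.653, 0.910)
t=3.400: state=(0.751, 0.832)
t=3.600: state=(0.874, 0.772)
t=3.800: state=(1.026, 0.729)
t=4.000: state=(1.212, 0.703)
t=4.200: state=(1.435, 0.696)
t=4.400: state=(1.699, 0.711)
t=4.600: state=(2.001, 0.753)
t=4.800: state=(2.333, 0.832)
t=5.000: state=(2.672, 0.959)
t=5.200: state=(2.978, 1.153)
t=5.400: state=(3.187, 1.434)
t=5.600: state=(3.221, 1.814)
t=5.750: state=(3.096, 2.152)
largest grid value and its neighbours: y(0.630)=3.31308, y(0.640)=3.31325, y(0.650)=3.31300
parabola through these three points peaks at t≈0.639 with y≈3.31325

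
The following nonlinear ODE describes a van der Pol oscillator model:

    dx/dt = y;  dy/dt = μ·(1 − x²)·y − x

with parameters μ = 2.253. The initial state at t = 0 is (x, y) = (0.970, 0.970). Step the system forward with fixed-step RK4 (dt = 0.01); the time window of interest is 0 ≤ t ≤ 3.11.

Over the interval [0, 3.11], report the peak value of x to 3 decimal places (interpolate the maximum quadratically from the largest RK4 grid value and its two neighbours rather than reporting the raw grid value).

max x = 1.292

t=0.000: state=(0.970, 0.970)
step 1 (dt=0.01): k1=(0.970, -0.841), k2=(0.966, -0.867), k3=(0.966, -0.867), k4=(0.961, -0.892); state += dt/6·(k1+2k2+2k3+k4)
t=0.010: state=(0.980, 0.961)
t=0.020: state=(0.989, 0.952)
t=0.030: state=(0.999, 0.942)
continuing one RK4 step at a time; state shown every 20 steps (Δt=0.2):
t=0.200: state=(1.141, 0.713)
t=0.400: state=(1.249, 0.368)
t=0.600: state=(1.291, 0.056)
t=0.800: state=(1.277, -0.181)
t=1.000: state=(1.222, -0.362)
t=1.200: state=(1.133, -0.521)
t=1.400: state=(1.012, -0.695)
t=1.600: state=(0.852, -0.929)
t=1.800: state=(0.632, -1.299)
t=2.000: state=(0.314, -1.946)
t=2.200: state=(-0.177, -3.043)
t=2.400: state=(-0.902, -4.024)
t=2.600: state=(-1.623, -2.733)
t=2.800: state=(-1.951, -0.740)
t=3.000: state=(-2.007, 0.024)
t=3.110: state=(-1.995, 0.167)
largest grid value and its neighbours: x(0.630)=1.29170, x(0.640)=1.29179, x(0.650)=1.29176
parabola through these three points peaks at t≈0.642 with x≈1.29180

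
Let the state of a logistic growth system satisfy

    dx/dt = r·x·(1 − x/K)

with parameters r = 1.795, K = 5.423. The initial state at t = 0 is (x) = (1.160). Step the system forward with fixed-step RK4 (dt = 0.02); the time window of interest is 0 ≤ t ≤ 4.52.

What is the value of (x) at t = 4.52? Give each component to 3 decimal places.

(x) = (5.417)

t=0.000: state=(1.160)
step 1 (dt=0.02): k1=(1.637), k2=(1.654), k3=(1.654), k4=(1.670); state += dt/6·(k1+2k2+2k3+k4)
t=0.020: state=(1.193)
t=0.040: state=(1.227)
t=0.060: state=(1.261)
continuing one RK4 step at a time; state shown every 10 steps (Δt=0.2):
t=0.200: state=(1.521)
t=0.400: state=(1.942)
t=0.600: state=(2.408)
t=0.800: state=(2.894)
t=1.000: state=(3.367)
t=1.200: state=(3.802)
t=1.400: state=(4.179)
t=1.600: state=(4.489)
t=1.800: state=(4.735)
t=2.000: state=(4.924)
t=2.200: state=(5.064)
t=2.400: state=(5.167)
t=2.600: state=(5.242)
t=2.800: state=(5.295)
t=3.000: state=(5.333)
t=3.200: state=(5.360)
t=3.400: state=(5.379)
t=3.600: state=(5.392)
t=3.800: state=(5.401)
t=4.000: state=(5.408)
t=4.200: state=(5.412)
t=4.400: state=(5.416)
t=4.520: state=(5.417)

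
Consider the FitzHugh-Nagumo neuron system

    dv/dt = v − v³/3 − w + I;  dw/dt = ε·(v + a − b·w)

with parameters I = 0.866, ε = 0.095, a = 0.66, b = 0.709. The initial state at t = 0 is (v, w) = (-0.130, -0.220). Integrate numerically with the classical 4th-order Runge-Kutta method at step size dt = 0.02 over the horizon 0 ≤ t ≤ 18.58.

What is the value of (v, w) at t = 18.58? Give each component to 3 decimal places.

(v, w) = (-1.930, 1.317)

t=0.000: state=(-0.130, -0.220)
step 1 (dt=0.02): k1=(0.957, 0.065), k2=(0.965, 0.066), k3=(0.966, 0.066), k4=(0.974, 0.067); state += dt/6·(k1+2k2+2k3+k4)
t=0.020: state=(-0.111, -0.219)
t=0.040: state=(-0.091, -0.217)
t=0.060: state=(-0.071, -0.216)
continuing one RK4 step at a time; state shown every 50 steps (Δt=1):
t=1.000: state=(1.279, -0.097)
t=2.000: state=(1.990, 0.132)
t=3.000: state=(1.967, 0.367)
t=4.000: state=(1.891, 0.581)
t=5.000: state=(1.812, 0.774)
t=6.000: state=(1.732, 0.947)
t=7.000: state=(1.650, 1.101)
t=8.000: state=(1.566, 1.238)
t=9.000: state=(1.478, 1.358)
t=10.000: state=(1.385, 1.461)
t=11.000: state=(1.285, 1.549)
t=12.000: state=(1.172, 1.622)
t=13.000: state=(1.039, 1.679)
t=14.000: state=(0.868, 1.718)
t=15.000: state=(0.610, 1.736)
t=16.000: state=(0.111, 1.719)
t=17.000: state=(-1.035, 1.631)
t=18.000: state=(-1.886, 1.440)
t=18.580: state=(-1.930, 1.317)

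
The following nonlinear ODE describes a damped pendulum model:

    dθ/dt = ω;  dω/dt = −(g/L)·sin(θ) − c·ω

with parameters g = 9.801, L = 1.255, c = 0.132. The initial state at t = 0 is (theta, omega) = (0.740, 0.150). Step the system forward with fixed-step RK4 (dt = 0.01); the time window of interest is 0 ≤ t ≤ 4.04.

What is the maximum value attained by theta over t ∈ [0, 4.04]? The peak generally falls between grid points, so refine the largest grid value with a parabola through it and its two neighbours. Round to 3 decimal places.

max theta = 0.742

t=0.000: state=(0.740, 0.150)
step 1 (dt=0.01): k1=(0.150, -5.286), k2=(0.124, -5.287), k3=(0.124, -5.286), k4=(0.097, -5.286); state += dt/6·(k1+2k2+2k3+k4)
t=0.010: state=(0.741, 0.097)
t=0.020: state=(0.742, 0.044)
t=0.030: state=(0.742, -0.009)
continuing one RK4 step at a time; state shown every 20 steps (Δt=0.2):
t=0.200: state=(0.666, -0.870)
t=0.400: state=(0.408, -1.650)
t=0.600: state=(0.038, -1.953)
t=0.800: state=(-0.333, -1.668)
t=1.000: state=(-0.598, -0.916)
t=1.200: state=(-0.686, 0.050)
t=1.400: state=(-0.580, 0.979)
t=1.600: state=(-0.313, 1.631)
t=1.800: state=(0.040, 1.800)
t=2.000: state=(0.371, 1.430)
t=2.200: state=(0.585, 0.667)
t=2.400: state=(0.628, -0.248)
t=2.600: state=(0.492, -1.077)
t=2.800: state=(0.218, -1.594)
t=3.000: state=(-0.114, -1.632)
t=3.200: state=(-0.403, -1.186)
t=3.400: state=(-0.567, -0.419)
t=3.600: state=(-0.565, 0.436)
t=3.800: state=(-0.401, 1.155)
t=4.000: state=(-0.125, 1.534)
t=4.040: state=(-0.063, 1.555)
largest grid value and its neighbours: theta(0.020)=0.74194, theta(0.030)=0.74212, theta(0.040)=0.74177
parabola through these three points peaks at t≈0.028 with theta≈0.74213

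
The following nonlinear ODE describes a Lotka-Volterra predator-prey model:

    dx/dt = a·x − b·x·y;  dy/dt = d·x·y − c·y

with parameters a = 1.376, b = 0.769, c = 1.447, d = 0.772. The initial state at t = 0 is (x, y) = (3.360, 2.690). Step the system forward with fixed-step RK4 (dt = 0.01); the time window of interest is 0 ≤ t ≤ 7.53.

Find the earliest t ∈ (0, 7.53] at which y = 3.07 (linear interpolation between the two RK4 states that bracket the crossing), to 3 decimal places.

t = 0.130

t=0.000: state=(3.360, 2.690)
step 1 (dt=0.01): k1=(-2.327, 3.085), k2=(-2.359, 3.079), k3=(-2.359, 3.078), k4=(-2.390, 3.071); state += dt/6·(k1+2k2+2k3+k4)
t=0.010: state=(3.336, 2.721)
t=0.020: state=(3.312, 2.751)
t=0.030: state=(3.287, 2.782)
t=0.120: state=(3.041, 3.043)
next step: t=0.130: state=(3.012, 3.071) — y has crossed 3.07
linear interpolation between t=0.120 (3.04336) and t=0.130 (3.07054) → t≈0.130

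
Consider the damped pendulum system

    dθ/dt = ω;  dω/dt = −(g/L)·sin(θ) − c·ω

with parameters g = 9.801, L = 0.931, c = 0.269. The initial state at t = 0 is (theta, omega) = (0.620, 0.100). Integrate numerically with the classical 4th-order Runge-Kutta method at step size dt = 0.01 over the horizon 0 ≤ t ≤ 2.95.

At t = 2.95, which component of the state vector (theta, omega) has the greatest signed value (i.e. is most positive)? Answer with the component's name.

t=0.000: state=(0.620, 0.100)
step 1 (dt=0.01): k1=(0.100, -6.144), k2=(0.069, -6.140), k3=(0.069, -6.138), k4=(0.039, -6.133); state += dt/6·(k1+2k2+2k3+k4)
t=0.010: state=(0.621, 0.039)
t=0.020: state=(0.621, -0.023)
t=0.030: state=(0.620, -0.084)
continuing one RK4 step at a time; state shown every 10 steps (Δt=0.1):
t=0.100: state=(0.600, -0.502)
t=0.200: state=(0.522, -1.044)
t=0.300: state=(0.394, -1.479)
t=0.400: state=(0.231, -1.761)
t=0.500: state=(0.048, -1.859)
t=0.600: state=(-0.134, -1.764)
t=0.700: state=(-0.298, -1.491)
t=0.800: state=(-0.428, -1.079)
t=0.900: state=(-0.511, -0.577)
t=1.000: state=(-0.542, -0.035)
t=1.100: state=(-0.519, 0.495)
t=1.200: state=(-0.445, 0.966)
t=1.300: state=(-0.329, 1.335)
t=1.400: state=(-0.183, 1.564)
t=1.500: state=(-0.022, 1.628)
t=1.600: state=(0.137, 1.524)
t=1.700: state=(0.278, 1.267)
t=1.800: state=(0.387, 0.891)
t=1.900: state=(0.454, 0.440)
t=2.000: state=(0.474, -0.040)
t=2.100: state=(0.446, -0.504)
t=2.200: state=(0.375, -0.908)
t=2.300: state=(0.268, -1.214)
t=2.400: state=(0.136, -1.392)
t=2.500: state=(-0.005, -1.423)
t=2.600: state=(-0.143, -1.307)
t=2.700: state=(-0.262, -1.060)
t=2.800: state=(-0.352, -0.715)
t=2.900: state=(-0.403, -0.310)
t=2.950: state=(-0.414, -0.098)
compare at T: theta=-0.414, omega=-0.098

largest component: omega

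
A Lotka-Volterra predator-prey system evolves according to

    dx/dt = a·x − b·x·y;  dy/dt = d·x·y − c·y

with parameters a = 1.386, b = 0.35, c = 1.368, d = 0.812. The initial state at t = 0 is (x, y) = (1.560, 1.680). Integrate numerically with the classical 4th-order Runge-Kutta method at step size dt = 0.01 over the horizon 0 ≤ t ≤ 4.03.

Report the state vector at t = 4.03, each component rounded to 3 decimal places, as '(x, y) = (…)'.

t=0.000: state=(1.560, 1.680)
step 1 (dt=0.01): k1=(1.245, -0.170), k2=(1.250, -0.162), k3=(1.250, -0.162), k4=(1.256, -0.153); state += dt/6·(k1+2k2+2k3+k4)
t=0.010: state=(1.573, 1.678)
t=0.020: state=(1.585, 1.677)
t=0.030: state=(1.598, 1.676)
continuing one RK4 step at a time; state shown every 20 steps (Δt=0.2):
t=0.200: state=(1.831, 1.682)
t=0.400: state=(2.142, 1.765)
t=0.600: state=(2.483, 1.954)
t=0.800: state=(2.827, 2.288)
t=1.000: state=(3.123, 2.825)
t=1.200: state=(3.293, 3.626)
t=1.400: state=(3.251, 4.708)
t=1.600: state=(2.954, 5.947)
t=1.800: state=(2.470, 7.038)
t=2.000: state=(1.942, 7.656)
t=2.200: state=(1.493, 7.685)
t=2.400: state=(1.166, 7.242)
t=2.600: state=(0.949, 6.531)
t=2.800: state=(0.815, 5.728)
t=3.000: state=(0.740, 4.940)
t=3.200: state=(0.709, 4.225)
t=3.400: state=(0.712, 3.605)
t=3.600: state=(0.744, 3.085)
t=3.800: state=(0.803, 2.660)
t=4.000: state=(0.890, 2.320)
t=4.030: state=(0.906, 2.276)

(x, y) = (0.906, 2.276)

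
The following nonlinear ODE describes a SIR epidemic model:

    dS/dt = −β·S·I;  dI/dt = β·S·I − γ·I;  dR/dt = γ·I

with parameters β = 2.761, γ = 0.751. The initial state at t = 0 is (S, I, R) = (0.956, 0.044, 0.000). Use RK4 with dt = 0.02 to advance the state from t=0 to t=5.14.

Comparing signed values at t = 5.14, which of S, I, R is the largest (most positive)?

largest component: R

t=0.000: state=(0.956, 0.044, 0.000)
step 1 (dt=0.02): k1=(-0.116, 0.083, 0.033), k2=(-0.118, 0.085, 0.034), k3=(-0.118, 0.085, 0.034), k4=(-0.120, 0.086, 0.034); state += dt/6·(k1+2k2+2k3+k4)
t=0.020: state=(0.954, 0.046, 0.001)
t=0.040: state=(0.951, 0.047, 0.001)
t=0.060: state=(0.949, 0.049, 0.002)
continuing one RK4 step at a time; state shown every 10 steps (Δt=0.2):
t=0.200: state=(0.928, 0.064, 0.008)
t=0.400: state=(0.890, 0.091, 0.020)
t=0.600: state=(0.839, 0.126, 0.036)
t=0.800: state=(0.773, 0.169, 0.058)
t=1.000: state=(0.695, 0.218, 0.087)
t=1.200: state=(0.607, 0.269, 0.123)
t=1.400: state=(0.517, 0.316, 0.167)
t=1.600: state=(0.429, 0.353, 0.218)
t=1.800: state=(0.351, 0.377, 0.273)
t=2.000: state=(0.284, 0.386, 0.330)
t=2.200: state=(0.230, 0.382, 0.388)
t=2.400: state=(0.186, 0.369, 0.445)
t=2.600: state=(0.153, 0.349, 0.499)
t=2.800: state=(0.127, 0.324, 0.549)
t=3.000: state=(0.107, 0.297, 0.596)
t=3.200: state=(0.091, 0.270, 0.638)
t=3.400: state=(0.079, 0.244, 0.677)
t=3.600: state=(0.070, 0.219, 0.712)
t=3.800: state=(0.062, 0.195, 0.743)
t=4.000: state=(0.056, 0.173, 0.770)
t=4.200: state=(0.051, 0.154, 0.795)
t=4.400: state=(0.047, 0.136, 0.817)
t=4.600: state=(0.044, 0.120, 0.836)
t=4.800: state=(0.042, 0.106, 0.853)
t=5.000: state=(0.039, 0.093, 0.868)
t=5.140: state=(0.038, 0.085, 0.877)
compare at T: S=0.038, I=0.085, R=0.877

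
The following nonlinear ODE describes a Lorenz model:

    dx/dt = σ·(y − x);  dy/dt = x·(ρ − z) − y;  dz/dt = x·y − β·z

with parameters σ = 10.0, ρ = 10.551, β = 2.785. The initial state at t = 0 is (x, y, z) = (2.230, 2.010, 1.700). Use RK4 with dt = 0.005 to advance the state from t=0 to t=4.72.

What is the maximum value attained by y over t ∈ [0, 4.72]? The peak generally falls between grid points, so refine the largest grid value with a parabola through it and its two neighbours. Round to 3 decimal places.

max y = 9.638

t=0.000: state=(2.230, 2.010, 1.700)
step 1 (dt=0.005): k1=(-2.200, 17.728, -0.252), k2=(-1.702, 17.636, -0.163), k3=(-1.717, 17.647, -0.161), k4=(-1.232, 17.565, -0.071); state += dt/6·(k1+2k2+2k3+k4)
t=0.005: state=(2.221, 2.098, 1.699)
t=0.010: state=(2.218, 2.186, 1.699)
t=0.015: state=(2.218, 2.273, 1.700)
continuing one RK4 step at a time; state shown every 40 steps (Δt=0.2):
t=0.200: state=(4.234, 6.119, 2.966)
t=0.400: state=(8.319, 9.531, 10.520)
t=0.600: state=(6.115, 3.589, 13.999)
t=0.800: state=(2.635, 1.881, 9.425)
t=1.000: state=(2.412, 2.787, 6.211)
t=1.200: state=(3.928, 5.064, 5.469)
t=1.400: state=(6.523, 7.645, 8.661)
t=1.600: state=(6.682, 5.653, 12.432)
t=1.800: state=(4.271, 3.361, 10.572)
t=2.000: state=(3.552, 3.683, 7.982)
t=2.200: state=(4.505, 5.253, 7.318)
t=2.400: state=(6.027, 6.587, 9.255)
t=2.600: state=(6.029, 5.487, 11.188)
t=2.800: state=(4.711, 4.169, 10.210)
t=3.000: state=(4.269, 4.364, 8.638)
t=3.200: state=(4.908, 5.377, 8.375)
t=3.400: state=(5.729, 5.961, 9.603)
t=3.600: state=(5.591, 5.263, 10.488)
t=3.800: state=(4.868, 4.585, 9.854)
t=4.000: state=(4.677, 4.769, 8.977)
t=4.200: state=(5.102, 5.377, 8.961)
t=4.400: state=(5.512, 5.590, 9.702)
t=4.600: state=(5.354, 5.156, 10.075)
t=4.720: state=(5.100, 4.900, 9.881)
largest grid value and its neighbours: y(0.370)=9.62897, y(0.375)=9.63720, y(0.380)=9.63584
parabola through these three points peaks at t≈0.377 with y≈9.63781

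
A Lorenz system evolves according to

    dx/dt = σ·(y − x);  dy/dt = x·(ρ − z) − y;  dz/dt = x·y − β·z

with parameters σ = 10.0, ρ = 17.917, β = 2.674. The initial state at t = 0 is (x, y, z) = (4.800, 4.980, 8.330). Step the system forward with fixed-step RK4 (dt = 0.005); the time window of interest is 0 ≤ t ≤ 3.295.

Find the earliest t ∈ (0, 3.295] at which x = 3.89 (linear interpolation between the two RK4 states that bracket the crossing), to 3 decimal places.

t=0.000: state=(4.800, 4.980, 8.330)
step 1 (dt=0.005): k1=(1.800, 41.038, 1.630), k2=(2.781, 40.959, 2.134), k3=(2.754, 40.976, 2.142), k4=(3.711, 40.913, 2.656); state += dt/6·(k1+2k2+2k3+k4)
t=0.005: state=(4.814, 5.185, 8.341)
t=0.010: state=(4.837, 5.389, 8.357)
t=0.015: state=(4.869, 5.593, 8.378)
continuing one RK4 step at a time; state shown every 40 steps (Δt=0.2):
t=0.200: state=(9.528, 12.419, 15.458)
t=0.400: state=(7.864, 3.913, 22.825)
t=0.520: state=(3.892, 1.671, 17.966)
next step: t=0.525: state=(3.784, 1.664, 17.759) — x has crossed 3.89
linear interpolation between t=0.520 (3.89242) and t=0.525 (3.78388) → t≈0.520

t = 0.520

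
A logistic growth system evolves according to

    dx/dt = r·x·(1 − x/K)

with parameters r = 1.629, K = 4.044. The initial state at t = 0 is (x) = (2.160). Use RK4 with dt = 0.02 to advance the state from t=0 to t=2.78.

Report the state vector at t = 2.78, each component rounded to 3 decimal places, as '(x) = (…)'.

t=0.000: state=(2.160)
step 1 (dt=0.02): k1=(1.639), k2=(1.637), k3=(1.637), k4=(1.635); state += dt/6·(k1+2k2+2k3+k4)
t=0.020: state=(2.193)
t=0.040: state=(2.225)
t=0.060: state=(2.258)
continuing one RK4 step at a time; state shown every 5 steps (Δt=0.1):
t=0.100: state=(2.323)
t=0.200: state=(2.481)
t=0.300: state=(2.634)
t=0.400: state=(2.780)
t=0.500: state=(2.917)
t=0.600: state=(3.045)
t=0.700: state=(3.162)
t=0.800: state=(3.269)
t=0.900: state=(3.366)
t=1.000: state=(3.453)
t=1.100: state=(3.531)
t=1.200: state=(3.599)
t=1.300: state=(3.660)
t=1.400: state=(3.713)
t=1.500: state=(3.759)
t=1.600: state=(3.799)
t=1.700: state=(3.834)
t=1.800: state=(3.864)
t=1.900: state=(3.890)
t=2.000: state=(3.913)
t=2.100: state=(3.932)
t=2.200: state=(3.948)
t=2.300: state=(3.962)
t=2.400: state=(3.974)
t=2.500: state=(3.985)
t=2.600: state=(3.994)
t=2.700: state=(4.001)
t=2.780: state=(4.006)

(x) = (4.006)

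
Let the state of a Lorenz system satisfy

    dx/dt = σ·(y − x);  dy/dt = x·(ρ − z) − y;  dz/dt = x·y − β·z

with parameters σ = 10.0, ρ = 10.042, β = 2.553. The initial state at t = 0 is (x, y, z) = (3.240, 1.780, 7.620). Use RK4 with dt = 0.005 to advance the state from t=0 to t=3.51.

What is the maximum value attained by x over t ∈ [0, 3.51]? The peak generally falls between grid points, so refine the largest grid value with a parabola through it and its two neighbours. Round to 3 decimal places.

t=0.000: state=(3.240, 1.780, 7.620)
step 1 (dt=0.005): k1=(-14.600, 6.067, -13.687), k2=(-14.083, 6.073, -13.616), k3=(-14.096, 6.076, -13.614), k4=(-13.591, 6.082, -13.542); state += dt/6·(k1+2k2+2k3+k4)
t=0.005: state=(3.170, 1.810, 7.552)
t=0.010: state=(3.104, 1.841, 7.485)
t=0.015: state=(3.043, 1.871, 7.418)
continuing one RK4 step at a time; state shown every 40 steps (Δt=0.2):
t=0.200: state=(2.738, 3.192, 5.613)
t=0.400: state=(4.373, 5.483, 5.821)
t=0.600: state=(6.434, 7.034, 9.285)
t=0.800: state=(5.819, 4.777, 11.607)
t=1.000: state=(3.852, 3.197, 9.725)
t=1.200: state=(3.397, 3.546, 7.617)
t=1.400: state=(4.232, 4.862, 7.071)
t=1.600: state=(5.523, 6.029, 8.602)
t=1.800: state=(5.687, 5.322, 10.403)
t=2.000: state=(4.603, 4.075, 9.933)
t=2.200: state=(4.009, 3.966, 8.541)
t=2.400: state=(4.349, 4.687, 7.921)
t=2.600: state=(5.105, 5.437, 8.592)
t=2.800: state=(5.366, 5.261, 9.684)
t=3.000: state=(4.849, 4.527, 9.710)
t=3.200: state=(4.391, 4.295, 8.930)
t=3.400: state=(4.486, 4.654, 8.430)
t=3.510: state=(4.710, 4.937, 8.485)
largest grid value and its neighbours: x(0.660)=6.63211, x(0.665)=6.63295, x(0.670)=6.63128
parabola through these three points peaks at t≈0.664 with x≈6.63298

max x = 6.633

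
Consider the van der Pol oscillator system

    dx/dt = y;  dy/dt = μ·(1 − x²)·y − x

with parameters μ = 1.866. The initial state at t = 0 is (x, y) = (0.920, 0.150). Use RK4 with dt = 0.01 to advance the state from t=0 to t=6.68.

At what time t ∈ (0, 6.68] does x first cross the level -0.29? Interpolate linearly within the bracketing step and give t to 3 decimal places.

t = 1.524

t=0.000: state=(0.920, 0.150)
step 1 (dt=0.01): k1=(0.150, -0.877), k2=(0.146, -0.879), k3=(0.146, -0.879), k4=(0.141, -0.882); state += dt/6·(k1+2k2+2k3+k4)
t=0.010: state=(0.921, 0.141)
t=0.020: state=(0.923, 0.132)
t=0.030: state=(0.924, 0.123)
continuing one RK4 step at a time; state shown every 25 steps (Δt=0.25):
t=0.250: state=(0.929, -0.080)
t=0.500: state=(0.879, -0.324)
t=0.750: state=(0.764, -0.600)
t=1.000: state=(0.571, -0.968)
t=1.250: state=(0.263, -1.545)
t=1.500: state=(-0.230, -2.456)
t=1.520: state=(-0.280, -2.538)
next step: t=1.530: state=(-0.306, -2.579) — x has crossed -0.29
linear interpolation between t=1.520 (-0.28015) and t=1.530 (-0.30574) → t≈1.524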